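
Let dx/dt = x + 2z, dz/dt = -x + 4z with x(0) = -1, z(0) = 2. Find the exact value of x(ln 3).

81

A = [[1,2],[-1,4]]; eigenvalues λ = 2, 3.
Eigenvectors: (-2,-1) for λ=2, (1,1) for λ=3.
From the initial condition, c_1 = 3, c_2 = 5.
x(ln 3) = (3)(3^2)(-2) + (5)(3^3)(1) = 81.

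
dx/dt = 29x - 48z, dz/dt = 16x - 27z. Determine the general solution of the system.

Coefficient matrix A = [[29, -48], [16, -27]].
Characteristic polynomial det(A - λI) = λ^2 - 2λ - 15 = 0.
Eigenvalues λ = -3, 5.
For λ=-3: (A-λI) row 1 is [32, -48], so an eigenvector is (-3, -2).
For λ=5: (A-λI) row 1 is [24, -48], so an eigenvector is (2, 1).
General solution: c_1e^(-3t)(-3,-2) + c_2e^(5t)(2,1).

x(t) = -3c_1e^(-3t) + 2c_2e^(5t), z(t) = -2c_1e^(-3t) + c_2e^(5t)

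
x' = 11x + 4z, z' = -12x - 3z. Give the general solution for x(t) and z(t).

Coefficient matrix A = [[11, 4], [-12, -3]].
Characteristic polynomial det(A - λI) = λ^2 - 8λ + 15 = 0.
Eigenvalues λ = 5, 3.
For λ=5: (A-λI) row 1 is [6, 4], so an eigenvector is (2, -3).
For λ=3: (A-λI) row 1 is [8, 4], so an eigenvector is (-1, 2).
General solution: K_1e^(5t)(2,-3) + K_2e^(3t)(-1,2).

x(t) = 2K_1e^(5t) - K_2e^(3t), z(t) = -3K_1e^(5t) + 2K_2e^(3t)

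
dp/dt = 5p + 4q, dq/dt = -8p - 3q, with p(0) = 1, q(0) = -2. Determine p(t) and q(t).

p(t) = -e^(t)sin(4t) + e^(t)cos(4t), q(t) = -2e^(t)cos(4t)

Coefficient matrix A = [[5, 4], [-8, -3]].
Characteristic polynomial det(A - λI) = λ^2 - 2λ + 17 = 0.
Eigenvalues λ = 1 ± 4i (complex conjugate pair).
For λ=1+4i: an eigenvector is (-1,1) - i(0,1) = (-1, 1 - i).
A real fundamental pair from Re and Im of e^((1+4i)t)v: X_1 = e^(t)(cos(4t)·(-1,1) + sin(4t)·(0,1)), X_2 = e^(t)(sin(4t)·(-1,1) - cos(4t)·(0,1)).
General solution: C_1X_1 + C_2X_2.
Applying p(0)=1, q(0)=-2 gives C_1=-1, C_2=1.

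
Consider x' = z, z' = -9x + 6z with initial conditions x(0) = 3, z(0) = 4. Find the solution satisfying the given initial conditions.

x(t) = -5te^(3t) + 3e^(3t), z(t) = -15te^(3t) + 4e^(3t)

Coefficient matrix A = [[0, 1], [-9, 6]].
Characteristic polynomial det(A - λI) = λ^2 - 6λ + 9 = 0.
Single eigenvalue λ = 3 with algebraic multiplicity 2.
Eigenvector v = (1,3); generalized eigenvector w with (A-λI)w=v is (-1,-2).
General solution: e^(3t)[C_1·v + C_2·(t·v + w)].
Applying x(0)=3, z(0)=4 gives C_1=-2, C_2=-5.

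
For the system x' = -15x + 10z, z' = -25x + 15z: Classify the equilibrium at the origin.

center

A = [[-15,10],[-25,15]]; det(A-λI) = λ^2 + 25.
λ = 0 ± 5i: zero real part.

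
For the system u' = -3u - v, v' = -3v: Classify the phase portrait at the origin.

A = [[-3,-1],[0,-3]]; det(A-λI) = λ^2 + 6λ + 9.
repeated λ = -3 with a single eigenvector.

stable improper node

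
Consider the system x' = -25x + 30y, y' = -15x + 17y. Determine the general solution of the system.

x(t) = 3K_1e^(-4t)sin(3t) + K_1e^(-4t)cos(3t) + K_2e^(-4t)sin(3t) - 3K_2e^(-4t)cos(3t), y(t) = 2K_1e^(-4t)sin(3t) + K_1e^(-4t)cos(3t) + K_2e^(-4t)sin(3t) - 2K_2e^(-4t)cos(3t)

Coefficient matrix A = [[-25, 30], [-15, 17]].
Characteristic polynomial det(A - λI) = λ^2 + 8λ + 25 = 0.
Eigenvalues λ = -4 ± 3i (complex conjugate pair).
For λ=-4+3i: an eigenvector is (1,1) - i(3,2) = (1 - 3i, 1 - 2i).
A real fundamental pair from Re and Im of e^((-4+3i)t)v: X_1 = e^(-4t)(cos(3t)·(1,1) + sin(3t)·(3,2)), X_2 = e^(-4t)(sin(3t)·(1,1) - cos(3t)·(3,2)).
General solution: K_1X_1 + K_2X_2.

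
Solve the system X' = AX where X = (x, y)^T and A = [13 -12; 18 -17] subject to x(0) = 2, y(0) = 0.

x(t) = 6e^(t) - 4e^(-5t), y(t) = 6e^(t) - 6e^(-5t)

Coefficient matrix A = [[13, -12], [18, -17]].
Characteristic polynomial det(A - λI) = λ^2 + 4λ - 5 = 0.
Eigenvalues λ = 1, -5.
For λ=1: (A-λI) row 1 is [12, -12], so an eigenvector is (1, 1).
For λ=-5: (A-λI) row 1 is [18, -12], so an eigenvector is (2, 3).
General solution: C_1e^(t)(1,1) + C_2e^(-5t)(2,3).
Applying x(0)=2, y(0)=0 gives C_1=6, C_2=-2.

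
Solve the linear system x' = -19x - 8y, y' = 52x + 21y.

x(t) = -C_1e^(t)sin(4t) - C_1e^(t)cos(4t) - C_2e^(t)sin(4t) + C_2e^(t)cos(4t), y(t) = 2C_1e^(t)sin(4t) + 3C_1e^(t)cos(4t) + 3C_2e^(t)sin(4t) - 2C_2e^(t)cos(4t)

Coefficient matrix A = [[-19, -8], [52, 21]].
Characteristic polynomial det(A - λI) = λ^2 - 2λ + 17 = 0.
Eigenvalues λ = 1 ± 4i (complex conjugate pair).
For λ=1+4i: an eigenvector is (-1,3) - i(-1,2) = (-1 + i, 3 - 2i).
A real fundamental pair from Re and Im of e^((1+4i)t)v: X_1 = e^(t)(cos(4t)·(-1,3) + sin(4t)·(-1,2)), X_2 = e^(t)(sin(4t)·(-1,3) - cos(4t)·(-1,2)).
General solution: C_1X_1 + C_2X_2.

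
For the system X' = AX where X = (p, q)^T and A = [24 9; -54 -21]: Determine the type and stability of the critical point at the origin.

A = [[24,9],[-54,-21]]; det(A-λI) = λ^2 - 3λ - 18.
λ = -3, 6: opposite signs.

saddle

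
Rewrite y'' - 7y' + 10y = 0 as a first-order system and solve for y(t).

y(t) = C_1e^(2t) + C_2e^(5t)

Let x_1 = y, x_2 = y'. Then x_1' = x_2 and x_2' = -10x_1 + 7x_2.
A = [[0,1],[-10,7]]; det(A-λI) = λ^2 - 7λ + 10.
Eigenvalues λ = 2, 5 with eigenvectors (1,2), (1,5).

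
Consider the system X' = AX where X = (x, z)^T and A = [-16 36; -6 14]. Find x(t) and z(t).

Coefficient matrix A = [[-16, 36], [-6, 14]].
Characteristic polynomial det(A - λI) = λ^2 + 2λ - 8 = 0.
Eigenvalues λ = 2, -4.
For λ=2: (A-λI) row 1 is [-18, 36], so an eigenvector is (2, 1).
For λ=-4: (A-λI) row 1 is [-12, 36], so an eigenvector is (-3, -1).
General solution: K_1e^(2t)(2,1) + K_2e^(-4t)(-3,-1).

x(t) = 2K_1e^(2t) - 3K_2e^(-4t), z(t) = K_1e^(2t) - K_2e^(-4t)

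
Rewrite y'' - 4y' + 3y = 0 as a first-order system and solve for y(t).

Let x_1 = y, x_2 = y'. Then x_1' = x_2 and x_2' = -3x_1 + 4x_2.
A = [[0,1],[-3,4]]; det(A-λI) = λ^2 - 4λ + 3.
Eigenvalues λ = 3, 1 with eigenvectors (1,3), (1,1).

y(t) = C_1e^(3t) + C_2e^(t)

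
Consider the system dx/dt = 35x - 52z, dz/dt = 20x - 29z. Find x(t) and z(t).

x(t) = 2C_1e^(3t)sin(4t) - 3C_1e^(3t)cos(4t) - 3C_2e^(3t)sin(4t) - 2C_2e^(3t)cos(4t), z(t) = C_1e^(3t)sin(4t) - 2C_1e^(3t)cos(4t) - 2C_2e^(3t)sin(4t) - C_2e^(3t)cos(4t)

Coefficient matrix A = [[35, -52], [20, -29]].
Characteristic polynomial det(A - λI) = λ^2 - 6λ + 25 = 0.
Eigenvalues λ = 3 ± 4i (complex conjugate pair).
For λ=3+4i: an eigenvector is (-3,-2) - i(2,1) = (-3 - 2i, -2 - i).
A real fundamental pair from Re and Im of e^((3+4i)t)v: X_1 = e^(3t)(cos(4t)·(-3,-2) + sin(4t)·(2,1)), X_2 = e^(3t)(sin(4t)·(-3,-2) - cos(4t)·(2,1)).
General solution: C_1X_1 + C_2X_2.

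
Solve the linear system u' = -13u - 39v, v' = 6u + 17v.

u(t) = 3C_1e^(2t)sin(3t) + 2C_1e^(2t)cos(3t) + 2C_2e^(2t)sin(3t) - 3C_2e^(2t)cos(3t), v(t) = -C_1e^(2t)sin(3t) - C_1e^(2t)cos(3t) - C_2e^(2t)sin(3t) + C_2e^(2t)cos(3t)

Coefficient matrix A = [[-13, -39], [6, 17]].
Characteristic polynomial det(A - λI) = λ^2 - 4λ + 13 = 0.
Eigenvalues λ = 2 ± 3i (complex conjugate pair).
For λ=2+3i: an eigenvector is (2,-1) - i(3,-1) = (2 - 3i, -1 + i).
A real fundamental pair from Re and Im of e^((2+3i)t)v: X_1 = e^(2t)(cos(3t)·(2,-1) + sin(3t)·(3,-1)), X_2 = e^(2t)(sin(3t)·(2,-1) - cos(3t)·(3,-1)).
General solution: C_1X_1 + C_2X_2.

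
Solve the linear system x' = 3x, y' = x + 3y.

x(t) = -K_2e^(3t), y(t) = -K_1e^(3t) - K_2te^(3t) + 3K_2e^(3t)

Coefficient matrix A = [[3, 0], [1, 3]].
Characteristic polynomial det(A - λI) = λ^2 - 6λ + 9 = 0.
Single eigenvalue λ = 3 with algebraic multiplicity 2.
Eigenvector v = (0,-1); generalized eigenvector w with (A-λI)w=v is (-1,3).
General solution: e^(3t)[K_1·v + K_2·(t·v + w)].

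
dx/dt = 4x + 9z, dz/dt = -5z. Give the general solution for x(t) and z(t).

Coefficient matrix A = [[4, 9], [0, -5]].
Characteristic polynomial det(A - λI) = λ^2 + λ - 20 = 0.
Eigenvalues λ = 4, -5.
For λ=4: (A-λI) row 1 is [0, 9], so an eigenvector is (-1, 0).
For λ=-5: (A-λI) row 1 is [9, 9], so an eigenvector is (1, -1).
General solution: K_1e^(4t)(-1,0) + K_2e^(-5t)(1,-1).

x(t) = -K_1e^(4t) + K_2e^(-5t), z(t) = -K_2e^(-5t)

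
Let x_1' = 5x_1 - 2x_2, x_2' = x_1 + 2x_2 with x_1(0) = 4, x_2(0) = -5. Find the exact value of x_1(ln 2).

A = [[5,-2],[1,2]]; eigenvalues λ = 4, 3.
Eigenvectors: (2,1) for λ=4, (-1,-1) for λ=3.
From the initial condition, c_1 = 9, c_2 = 14.
x_1(ln 2) = (9)(2^4)(2) + (14)(2^3)(-1) = 176.

176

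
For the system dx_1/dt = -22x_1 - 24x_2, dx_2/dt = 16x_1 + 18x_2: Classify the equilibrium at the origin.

saddle

A = [[-22,-24],[16,18]]; det(A-λI) = λ^2 + 4λ - 12.
λ = 2, -6: opposite signs.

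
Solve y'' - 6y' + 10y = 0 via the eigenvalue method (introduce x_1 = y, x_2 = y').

Let x_1 = y, x_2 = y'. Then x_1' = x_2 and x_2' = -10x_1 + 6x_2.
A = [[0,1],[-10,6]]; det(A-λI) = λ^2 - 6λ + 10.
Eigenvalues λ = 3 ± i.

y(t) = C_1e^(3t)cos(t) + C_2e^(3t)sin(t)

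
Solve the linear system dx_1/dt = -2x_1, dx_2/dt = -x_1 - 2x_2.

x_1(t) = K_2e^(-2t), x_2(t) = -K_1e^(-2t) - K_2te^(-2t)

Coefficient matrix A = [[-2, 0], [-1, -2]].
Characteristic polynomial det(A - λI) = λ^2 + 4λ + 4 = 0.
Single eigenvalue λ = -2 with algebraic multiplicity 2.
Eigenvector v = (0,-1); generalized eigenvector w with (A-λI)w=v is (1,0).
General solution: e^(-2t)[K_1·v + K_2·(t·v + w)].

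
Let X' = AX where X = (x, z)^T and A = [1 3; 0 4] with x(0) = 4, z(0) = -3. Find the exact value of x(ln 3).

A = [[1,3],[0,4]]; eigenvalues λ = 1, 4.
Eigenvectors: (-1,0) for λ=1, (1,1) for λ=4.
From the initial condition, c_1 = -7, c_2 = -3.
x(ln 3) = (-7)(3^1)(-1) + (-3)(3^4)(1) = -222.

-222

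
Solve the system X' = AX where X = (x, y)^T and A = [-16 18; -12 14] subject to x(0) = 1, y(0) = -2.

Coefficient matrix A = [[-16, 18], [-12, 14]].
Characteristic polynomial det(A - λI) = λ^2 + 2λ - 8 = 0.
Eigenvalues λ = 2, -4.
For λ=2: (A-λI) row 1 is [-18, 18], so an eigenvector is (-1, -1).
For λ=-4: (A-λI) row 1 is [-12, 18], so an eigenvector is (-3, -2).
General solution: C_1e^(2t)(-1,-1) + C_2e^(-4t)(-3,-2).
Applying x(0)=1, y(0)=-2 gives C_1=8, C_2=-3.

x(t) = -8e^(2t) + 9e^(-4t), y(t) = -8e^(2t) + 6e^(-4t)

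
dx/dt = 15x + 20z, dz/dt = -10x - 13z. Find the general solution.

Coefficient matrix A = [[15, 20], [-10, -13]].
Characteristic polynomial det(A - λI) = λ^2 - 2λ + 5 = 0.
Eigenvalues λ = 1 ± 2i (complex conjugate pair).
For λ=1+2i: an eigenvector is (1,-1) - i(-3,2) = (1 + 3i, -1 - 2i).
A real fundamental pair from Re and Im of e^((1+2i)t)v: X_1 = e^(t)(cos(2t)·(1,-1) + sin(2t)·(-3,2)), X_2 = e^(t)(sin(2t)·(1,-1) - cos(2t)·(-3,2)).
General solution: C_1X_1 + C_2X_2.

x(t) = -3C_1e^(t)sin(2t) + C_1e^(t)cos(2t) + C_2e^(t)sin(2t) + 3C_2e^(t)cos(2t), z(t) = 2C_1e^(t)sin(2t) - C_1e^(t)cos(2t) - C_2e^(t)sin(2t) - 2C_2e^(t)cos(2t)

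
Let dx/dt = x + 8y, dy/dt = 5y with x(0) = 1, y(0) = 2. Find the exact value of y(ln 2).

A = [[1,8],[0,5]]; eigenvalues λ = 5, 1.
Eigenvectors: (-2,-1) for λ=5, (-1,0) for λ=1.
From the initial condition, c_1 = -2, c_2 = 3.
y(ln 2) = (-2)(2^5)(-1) + (3)(2^1)(0) = 64.

64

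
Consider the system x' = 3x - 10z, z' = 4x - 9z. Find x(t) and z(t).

x(t) = 2K_1e^(-3t)sin(2t) - K_1e^(-3t)cos(2t) - K_2e^(-3t)sin(2t) - 2K_2e^(-3t)cos(2t), z(t) = K_1e^(-3t)sin(2t) - K_1e^(-3t)cos(2t) - K_2e^(-3t)sin(2t) - K_2e^(-3t)cos(2t)

Coefficient matrix A = [[3, -10], [4, -9]].
Characteristic polynomial det(A - λI) = λ^2 + 6λ + 13 = 0.
Eigenvalues λ = -3 ± 2i (complex conjugate pair).
For λ=-3+2i: an eigenvector is (-1,-1) - i(2,1) = (-1 - 2i, -1 - i).
A real fundamental pair from Re and Im of e^((-3+2i)t)v: X_1 = e^(-3t)(cos(2t)·(-1,-1) + sin(2t)·(2,1)), X_2 = e^(-3t)(sin(2t)·(-1,-1) - cos(2t)·(2,1)).
General solution: K_1X_1 + K_2X_2.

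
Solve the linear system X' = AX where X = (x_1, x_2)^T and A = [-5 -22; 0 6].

x_1(t) = K_1e^(-5t) - 2K_2e^(6t), x_2(t) = K_2e^(6t)

Coefficient matrix A = [[-5, -22], [0, 6]].
Characteristic polynomial det(A - λI) = λ^2 - λ - 30 = 0.
Eigenvalues λ = -5, 6.
For λ=-5: (A-λI) row 1 is [0, -22], so an eigenvector is (1, 0).
For λ=6: (A-λI) row 1 is [-11, -22], so an eigenvector is (-2, 1).
General solution: K_1e^(-5t)(1,0) + K_2e^(6t)(-2,1).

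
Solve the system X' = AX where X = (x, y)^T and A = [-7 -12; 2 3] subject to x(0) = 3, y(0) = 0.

Coefficient matrix A = [[-7, -12], [2, 3]].
Characteristic polynomial det(A - λI) = λ^2 + 4λ + 3 = 0.
Eigenvalues λ = -1, -3.
For λ=-1: (A-λI) row 1 is [-6, -12], so an eigenvector is (-2, 1).
For λ=-3: (A-λI) row 1 is [-4, -12], so an eigenvector is (3, -1).
General solution: C_1e^(-t)(-2,1) + C_2e^(-3t)(3,-1).
Applying x(0)=3, y(0)=0 gives C_1=3, C_2=3.

x(t) = -6e^(-t) + 9e^(-3t), y(t) = 3e^(-t) - 3e^(-3t)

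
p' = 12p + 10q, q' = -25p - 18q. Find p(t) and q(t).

p(t) = K_1e^(-3t)sin(5t) + K_1e^(-3t)cos(5t) + K_2e^(-3t)sin(5t) - K_2e^(-3t)cos(5t), q(t) = -2K_1e^(-3t)sin(5t) - K_1e^(-3t)cos(5t) - K_2e^(-3t)sin(5t) + 2K_2e^(-3t)cos(5t)

Coefficient matrix A = [[12, 10], [-25, -18]].
Characteristic polynomial det(A - λI) = λ^2 + 6λ + 34 = 0.
Eigenvalues λ = -3 ± 5i (complex conjugate pair).
For λ=-3+5i: an eigenvector is (1,-1) - i(1,-2) = (1 - i, -1 + 2i).
A real fundamental pair from Re and Im of e^((-3+5i)t)v: X_1 = e^(-3t)(cos(5t)·(1,-1) + sin(5t)·(1,-2)), X_2 = e^(-3t)(sin(5t)·(1,-1) - cos(5t)·(1,-2)).
General solution: K_1X_1 + K_2X_2.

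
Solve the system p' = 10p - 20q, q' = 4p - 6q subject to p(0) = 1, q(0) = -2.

p(t) = 12e^(2t)sin(4t) + e^(2t)cos(4t), q(t) = 5e^(2t)sin(4t) - 2e^(2t)cos(4t)

Coefficient matrix A = [[10, -20], [4, -6]].
Characteristic polynomial det(A - λI) = λ^2 - 4λ + 20 = 0.
Eigenvalues λ = 2 ± 4i (complex conjugate pair).
For λ=2+4i: an eigenvector is (2,1) - i(-1,0) = (2 + i, 1).
A real fundamental pair from Re and Im of e^((2+4i)t)v: X_1 = e^(2t)(cos(4t)·(2,1) + sin(4t)·(-1,0)), X_2 = e^(2t)(sin(4t)·(2,1) - cos(4t)·(-1,0)).
General solution: c_1X_1 + c_2X_2.
Applying p(0)=1, q(0)=-2 gives c_1=-2, c_2=5.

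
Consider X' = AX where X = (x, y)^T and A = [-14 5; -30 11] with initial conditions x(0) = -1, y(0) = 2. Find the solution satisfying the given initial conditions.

Coefficient matrix A = [[-14, 5], [-30, 11]].
Characteristic polynomial det(A - λI) = λ^2 + 3λ - 4 = 0.
Eigenvalues λ = 1, -4.
For λ=1: (A-λI) row 1 is [-15, 5], so an eigenvector is (1, 3).
For λ=-4: (A-λI) row 1 is [-10, 5], so an eigenvector is (1, 2).
General solution: c_1e^(t)(1,3) + c_2e^(-4t)(1,2).
Applying x(0)=-1, y(0)=2 gives c_1=4, c_2=-5.

x(t) = 4e^(t) - 5e^(-4t), y(t) = 12e^(t) - 10e^(-4t)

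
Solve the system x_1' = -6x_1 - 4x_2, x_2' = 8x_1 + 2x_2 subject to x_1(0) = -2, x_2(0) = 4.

Coefficient matrix A = [[-6, -4], [8, 2]].
Characteristic polynomial det(A - λI) = λ^2 + 4λ + 20 = 0.
Eigenvalues λ = -2 ± 4i (complex conjugate pair).
For λ=-2+4i: an eigenvector is (-1,1) - i(0,-1) = (-1, 1 + i).
A real fundamental pair from Re and Im of e^((-2+4i)t)v: X_1 = e^(-2t)(cos(4t)·(-1,1) + sin(4t)·(0,-1)), X_2 = e^(-2t)(sin(4t)·(-1,1) - cos(4t)·(0,-1)).
General solution: c_1X_1 + c_2X_2.
Applying x_1(0)=-2, x_2(0)=4 gives c_1=2, c_2=2.

x_1(t) = -2e^(-2t)sin(4t) - 2e^(-2t)cos(4t), x_2(t) = 4e^(-2t)cos(4t)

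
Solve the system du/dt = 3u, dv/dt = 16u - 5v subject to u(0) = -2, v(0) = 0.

Coefficient matrix A = [[3, 0], [16, -5]].
Characteristic polynomial det(A - λI) = λ^2 + 2λ - 15 = 0.
Eigenvalues λ = -5, 3.
For λ=-5: (A-λI) row 1 is [8, 0], so an eigenvector is (0, 1).
For λ=3: (A-λI) row 2 is [16, -8], so an eigenvector is (1, 2).
General solution: K_1e^(-5t)(0,1) + K_2e^(3t)(1,2).
Applying u(0)=-2, v(0)=0 gives K_1=4, K_2=-2.

u(t) = -2e^(3t), v(t) = -4e^(3t) + 4e^(-5t)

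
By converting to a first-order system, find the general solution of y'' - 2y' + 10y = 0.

Let x_1 = y, x_2 = y'. Then x_1' = x_2 and x_2' = -10x_1 + 2x_2.
A = [[0,1],[-10,2]]; det(A-λI) = λ^2 - 2λ + 10.
Eigenvalues λ = 1 ± 3i.

y(t) = K_1e^(t)cos(3t) + K_2e^(t)sin(3t)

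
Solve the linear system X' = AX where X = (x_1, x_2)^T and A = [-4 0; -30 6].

Coefficient matrix A = [[-4, 0], [-30, 6]].
Characteristic polynomial det(A - λI) = λ^2 - 2λ - 24 = 0.
Eigenvalues λ = 6, -4.
For λ=6: (A-λI) row 1 is [-10, 0], so an eigenvector is (0, -1).
For λ=-4: (A-λI) row 2 is [-30, 10], so an eigenvector is (-1, -3).
General solution: C_1e^(6t)(0,-1) + C_2e^(-4t)(-1,-3).

x_1(t) = -C_2e^(-4t), x_2(t) = -C_1e^(6t) - 3C_2e^(-4t)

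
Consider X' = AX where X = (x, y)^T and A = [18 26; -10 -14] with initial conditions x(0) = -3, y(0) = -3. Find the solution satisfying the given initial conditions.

x(t) = -63e^(2t)sin(2t) - 3e^(2t)cos(2t), y(t) = 39e^(2t)sin(2t) - 3e^(2t)cos(2t)

Coefficient matrix A = [[18, 26], [-10, -14]].
Characteristic polynomial det(A - λI) = λ^2 - 4λ + 8 = 0.
Eigenvalues λ = 2 ± 2i (complex conjugate pair).
For λ=2+2i: an eigenvector is (-3,2) - i(2,-1) = (-3 - 2i, 2 + i).
A real fundamental pair from Re and Im of e^((2+2i)t)v: X_1 = e^(2t)(cos(2t)·(-3,2) + sin(2t)·(2,-1)), X_2 = e^(2t)(sin(2t)·(-3,2) - cos(2t)·(2,-1)).
General solution: K_1X_1 + K_2X_2.
Applying x(0)=-3, y(0)=-3 gives K_1=-9, K_2=15.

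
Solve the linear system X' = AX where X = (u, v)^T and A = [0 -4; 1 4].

Coefficient matrix A = [[0, -4], [1, 4]].
Characteristic polynomial det(A - λI) = λ^2 - 4λ + 4 = 0.
Single eigenvalue λ = 2 with algebraic multiplicity 2.
Eigenvector v = (-2,1); generalized eigenvector w with (A-λI)w=v is (1,0).
General solution: e^(2t)[C_1·v + C_2·(t·v + w)].

u(t) = -2C_1e^(2t) - 2C_2te^(2t) + C_2e^(2t), v(t) = C_1e^(2t) + C_2te^(2t)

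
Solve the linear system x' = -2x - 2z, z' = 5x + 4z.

Coefficient matrix A = [[-2, -2], [5, 4]].
Characteristic polynomial det(A - λI) = λ^2 - 2λ + 2 = 0.
Eigenvalues λ = 1 ± i (complex conjugate pair).
For λ=1+i: an eigenvector is (-1,1) - i(1,-2) = (-1 - i, 1 + 2i).
A real fundamental pair from Re and Im of e^((1+i)t)v: X_1 = e^(t)(cos(t)·(-1,1) + sin(t)·(1,-2)), X_2 = e^(t)(sin(t)·(-1,1) - cos(t)·(1,-2)).
General solution: C_1X_1 + C_2X_2.

x(t) = C_1e^(t)sin(t) - C_1e^(t)cos(t) - C_2e^(t)sin(t) - C_2e^(t)cos(t), z(t) = -2C_1e^(t)sin(t) + C_1e^(t)cos(t) + C_2e^(t)sin(t) + 2C_2e^(t)cos(t)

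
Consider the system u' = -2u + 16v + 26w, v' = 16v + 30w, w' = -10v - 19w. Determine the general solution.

u(t) = -2c_1e^(t) - 2c_2e^(-4t) + c_3e^(-2t), v(t) = -2c_1e^(t) - 3c_2e^(-4t), w(t) = c_1e^(t) + 2c_2e^(-4t)

Coefficient matrix A = [[-2, 16, 26], [0, 16, 30], [0, -10, -19]].
det(A - λI) = 0 gives eigenvalues λ = 1, -4, -2.
For λ=1: eigenvector (-2,-2,1).
For λ=-4: eigenvector (-2,-3,2).
For λ=-2: eigenvector (1,0,0).
General solution: c_1e^(t)(-2,-2,1) + c_2e^(-4t)(-2,-3,2) + c_3e^(-2t)(1,0,0).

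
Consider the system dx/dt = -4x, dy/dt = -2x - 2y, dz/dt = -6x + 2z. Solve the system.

x(t) = c_3e^(-4t), y(t) = -c_1e^(-2t) + c_3e^(-4t), z(t) = c_2e^(2t) + c_3e^(-4t)

Coefficient matrix A = [[-4, 0, 0], [-2, -2, 0], [-6, 0, 2]].
det(A - λI) = 0 gives eigenvalues λ = -2, 2, -4.
For λ=-2: eigenvector (0,-1,0).
For λ=2: eigenvector (0,0,1).
For λ=-4: eigenvector (1,1,1).
General solution: c_1e^(-2t)(0,-1,0) + c_2e^(2t)(0,0,1) + c_3e^(-4t)(1,1,1).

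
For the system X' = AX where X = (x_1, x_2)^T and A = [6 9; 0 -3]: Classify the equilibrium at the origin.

saddle

A = [[6,9],[0,-3]]; det(A-λI) = λ^2 - 3λ - 18.
λ = 6, -3: opposite signs.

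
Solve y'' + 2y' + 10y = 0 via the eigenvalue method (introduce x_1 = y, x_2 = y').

Let x_1 = y, x_2 = y'. Then x_1' = x_2 and x_2' = -10x_1 - 2x_2.
A = [[0,1],[-10,-2]]; det(A-λI) = λ^2 + 2λ + 10.
Eigenvalues λ = -1 ± 3i.

y(t) = K_1e^(-t)cos(3t) + K_2e^(-t)sin(3t)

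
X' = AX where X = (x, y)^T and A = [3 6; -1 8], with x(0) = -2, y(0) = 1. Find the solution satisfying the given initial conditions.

Coefficient matrix A = [[3, 6], [-1, 8]].
Characteristic polynomial det(A - λI) = λ^2 - 11λ + 30 = 0.
Eigenvalues λ = 6, 5.
For λ=6: (A-λI) row 1 is [-3, 6], so an eigenvector is (-2, -1).
For λ=5: (A-λI) row 1 is [-2, 6], so an eigenvector is (3, 1).
General solution: C_1e^(6t)(-2,-1) + C_2e^(5t)(3,1).
Applying x(0)=-2, y(0)=1 gives C_1=-5, C_2=-4.

x(t) = 10e^(6t) - 12e^(5t), y(t) = 5e^(6t) - 4e^(5t)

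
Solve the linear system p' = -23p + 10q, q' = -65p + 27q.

p(t) = -C_1e^(2t)sin(5t) + C_1e^(2t)cos(5t) + C_2e^(2t)sin(5t) + C_2e^(2t)cos(5t), q(t) = -3C_1e^(2t)sin(5t) + 2C_1e^(2t)cos(5t) + 2C_2e^(2t)sin(5t) + 3C_2e^(2t)cos(5t)

Coefficient matrix A = [[-23, 10], [-65, 27]].
Characteristic polynomial det(A - λI) = λ^2 - 4λ + 29 = 0.
Eigenvalues λ = 2 ± 5i (complex conjugate pair).
For λ=2+5i: an eigenvector is (1,2) - i(-1,-3) = (1 + i, 2 + 3i).
A real fundamental pair from Re and Im of e^((2+5i)t)v: X_1 = e^(2t)(cos(5t)·(1,2) + sin(5t)·(-1,-3)), X_2 = e^(2t)(sin(5t)·(1,2) - cos(5t)·(-1,-3)).
General solution: C_1X_1 + C_2X_2.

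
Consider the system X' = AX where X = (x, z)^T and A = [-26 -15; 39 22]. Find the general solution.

x(t) = 2c_1e^(-2t)sin(3t) + c_1e^(-2t)cos(3t) + c_2e^(-2t)sin(3t) - 2c_2e^(-2t)cos(3t), z(t) = -3c_1e^(-2t)sin(3t) - 2c_1e^(-2t)cos(3t) - 2c_2e^(-2t)sin(3t) + 3c_2e^(-2t)cos(3t)

Coefficient matrix A = [[-26, -15], [39, 22]].
Characteristic polynomial det(A - λI) = λ^2 + 4λ + 13 = 0.
Eigenvalues λ = -2 ± 3i (complex conjugate pair).
For λ=-2+3i: an eigenvector is (1,-2) - i(2,-3) = (1 - 2i, -2 + 3i).
A real fundamental pair from Re and Im of e^((-2+3i)t)v: X_1 = e^(-2t)(cos(3t)·(1,-2) + sin(3t)·(2,-3)), X_2 = e^(-2t)(sin(3t)·(1,-2) - cos(3t)·(2,-3)).
General solution: c_1X_1 + c_2X_2.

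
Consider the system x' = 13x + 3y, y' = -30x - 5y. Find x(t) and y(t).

x(t) = c_1e^(4t)sin(3t) - c_2e^(4t)cos(3t), y(t) = -3c_1e^(4t)sin(3t) + c_1e^(4t)cos(3t) + c_2e^(4t)sin(3t) + 3c_2e^(4t)cos(3t)

Coefficient matrix A = [[13, 3], [-30, -5]].
Characteristic polynomial det(A - λI) = λ^2 - 8λ + 25 = 0.
Eigenvalues λ = 4 ± 3i (complex conjugate pair).
For λ=4+3i: an eigenvector is (0,1) - i(1,-3) = (0 - i, 1 + 3i).
A real fundamental pair from Re and Im of e^((4+3i)t)v: X_1 = e^(4t)(cos(3t)·(0,1) + sin(3t)·(1,-3)), X_2 = e^(4t)(sin(3t)·(0,1) - cos(3t)·(1,-3)).
General solution: c_1X_1 + c_2X_2.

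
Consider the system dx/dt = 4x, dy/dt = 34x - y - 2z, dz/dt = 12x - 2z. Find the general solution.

Coefficient matrix A = [[4, 0, 0], [34, -1, -2], [12, 0, -2]].
det(A - λI) = 0 gives eigenvalues λ = 4, -1, -2.
For λ=4: eigenvector (1,6,2).
For λ=-1: eigenvector (0,1,0).
For λ=-2: eigenvector (0,2,1).
General solution: K_1e^(4t)(1,6,2) + K_2e^(-t)(0,1,0) + K_3e^(-2t)(0,2,1).

x(t) = K_1e^(4t), y(t) = 6K_1e^(4t) + K_2e^(-t) + 2K_3e^(-2t), z(t) = 2K_1e^(4t) + K_3e^(-2t)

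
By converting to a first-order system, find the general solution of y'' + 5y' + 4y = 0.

Let x_1 = y, x_2 = y'. Then x_1' = x_2 and x_2' = -4x_1 - 5x_2.
A = [[0,1],[-4,-5]]; det(A-λI) = λ^2 + 5λ + 4.
Eigenvalues λ = -1, -4 with eigenvectors (1,-1), (1,-4).

y(t) = K_1e^(-t) + K_2e^(-4t)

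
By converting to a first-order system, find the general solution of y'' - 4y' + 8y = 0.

Let x_1 = y, x_2 = y'. Then x_1' = x_2 and x_2' = -8x_1 + 4x_2.
A = [[0,1],[-8,4]]; det(A-λI) = λ^2 - 4λ + 8.
Eigenvalues λ = 2 ± 2i.

y(t) = K_1e^(2t)cos(2t) + K_2e^(2t)sin(2t)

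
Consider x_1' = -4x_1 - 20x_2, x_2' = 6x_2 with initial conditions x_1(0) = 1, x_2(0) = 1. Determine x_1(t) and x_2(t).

Coefficient matrix A = [[-4, -20], [0, 6]].
Characteristic polynomial det(A - λI) = λ^2 - 2λ - 24 = 0.
Eigenvalues λ = 6, -4.
For λ=6: (A-λI) row 1 is [-10, -20], so an eigenvector is (2, -1).
For λ=-4: (A-λI) row 1 is [0, -20], so an eigenvector is (-1, 0).
General solution: C_1e^(6t)(2,-1) + C_2e^(-4t)(-1,0).
Applying x_1(0)=1, x_2(0)=1 gives C_1=-1, C_2=-3.

x_1(t) = -2e^(6t) + 3e^(-4t), x_2(t) = e^(6t)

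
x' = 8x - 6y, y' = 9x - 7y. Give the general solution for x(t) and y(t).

Coefficient matrix A = [[8, -6], [9, -7]].
Characteristic polynomial det(A - λI) = λ^2 - λ - 2 = 0.
Eigenvalues λ = 2, -1.
For λ=2: (A-λI) row 1 is [6, -6], so an eigenvector is (-1, -1).
For λ=-1: (A-λI) row 1 is [9, -6], so an eigenvector is (2, 3).
General solution: c_1e^(2t)(-1,-1) + c_2e^(-t)(2,3).

x(t) = -c_1e^(2t) + 2c_2e^(-t), y(t) = -c_1e^(2t) + 3c_2e^(-t)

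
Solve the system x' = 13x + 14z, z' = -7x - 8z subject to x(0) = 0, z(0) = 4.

x(t) = 8e^(6t) - 8e^(-t), z(t) = -4e^(6t) + 8e^(-t)

Coefficient matrix A = [[13, 14], [-7, -8]].
Characteristic polynomial det(A - λI) = λ^2 - 5λ - 6 = 0.
Eigenvalues λ = 6, -1.
For λ=6: (A-λI) row 1 is [7, 14], so an eigenvector is (-2, 1).
For λ=-1: (A-λI) row 1 is [14, 14], so an eigenvector is (-1, 1).
General solution: K_1e^(6t)(-2,1) + K_2e^(-t)(-1,1).
Applying x(0)=0, z(0)=4 gives K_1=-4, K_2=8.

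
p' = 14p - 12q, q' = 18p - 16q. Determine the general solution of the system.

Coefficient matrix A = [[14, -12], [18, -16]].
Characteristic polynomial det(A - λI) = λ^2 + 2λ - 8 = 0.
Eigenvalues λ = 2, -4.
For λ=2: (A-λI) row 1 is [12, -12], so an eigenvector is (-1, -1).
For λ=-4: (A-λI) row 1 is [18, -12], so an eigenvector is (-2, -3).
General solution: c_1e^(2t)(-1,-1) + c_2e^(-4t)(-2,-3).

p(t) = -c_1e^(2t) - 2c_2e^(-4t), q(t) = -c_1e^(2t) - 3c_2e^(-4t)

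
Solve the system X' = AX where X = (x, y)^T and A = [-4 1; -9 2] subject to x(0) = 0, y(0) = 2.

Coefficient matrix A = [[-4, 1], [-9, 2]].
Characteristic polynomial det(A - λI) = λ^2 + 2λ + 1 = 0.
Single eigenvalue λ = -1 with algebraic multiplicity 2.
Eigenvector v = (-1,-3); generalized eigenvector w with (A-λI)w=v is (0,-1).
General solution: e^(-t)[K_1·v + K_2·(t·v + w)].
Applying x(0)=0, y(0)=2 gives K_1=0, K_2=-2.

x(t) = 2te^(-t), y(t) = 6te^(-t) + 2e^(-t)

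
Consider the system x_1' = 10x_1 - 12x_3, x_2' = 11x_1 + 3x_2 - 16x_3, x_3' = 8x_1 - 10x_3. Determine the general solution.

x_1(t) = 3K_1e^(2t) + K_2e^(-2t), x_2(t) = -K_1e^(2t) + K_2e^(-2t) + K_3e^(3t), x_3(t) = 2K_1e^(2t) + K_2e^(-2t)

Coefficient matrix A = [[10, 0, -12], [11, 3, -16], [8, 0, -10]].
det(A - λI) = 0 gives eigenvalues λ = 2, -2, 3.
For λ=2: eigenvector (3,-1,2).
For λ=-2: eigenvector (1,1,1).
For λ=3: eigenvector (0,1,0).
General solution: K_1e^(2t)(3,-1,2) + K_2e^(-2t)(1,1,1) + K_3e^(3t)(0,1,0).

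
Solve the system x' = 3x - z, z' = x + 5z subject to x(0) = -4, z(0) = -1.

x(t) = 5te^(4t) - 4e^(4t), z(t) = -5te^(4t) - e^(4t)

Coefficient matrix A = [[3, -1], [1, 5]].
Characteristic polynomial det(A - λI) = λ^2 - 8λ + 16 = 0.
Single eigenvalue λ = 4 with algebraic multiplicity 2.
Eigenvector v = (1,-1); generalized eigenvector w with (A-λI)w=v is (1,-2).
General solution: e^(4t)[C_1·v + C_2·(t·v + w)].
Applying x(0)=-4, z(0)=-1 gives C_1=-9, C_2=5.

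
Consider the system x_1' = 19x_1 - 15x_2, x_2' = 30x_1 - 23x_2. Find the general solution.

Coefficient matrix A = [[19, -15], [30, -23]].
Characteristic polynomial det(A - λI) = λ^2 + 4λ + 13 = 0.
Eigenvalues λ = -2 ± 3i (complex conjugate pair).
For λ=-2+3i: an eigenvector is (-1,-1) - i(-2,-3) = (-1 + 2i, -1 + 3i).
A real fundamental pair from Re and Im of e^((-2+3i)t)v: X_1 = e^(-2t)(cos(3t)·(-1,-1) + sin(3t)·(-2,-3)), X_2 = e^(-2t)(sin(3t)·(-1,-1) - cos(3t)·(-2,-3)).
General solution: c_1X_1 + c_2X_2.

x_1(t) = -2c_1e^(-2t)sin(3t) - c_1e^(-2t)cos(3t) - c_2e^(-2t)sin(3t) + 2c_2e^(-2t)cos(3t), x_2(t) = -3c_1e^(-2t)sin(3t) - c_1e^(-2t)cos(3t) - c_2e^(-2t)sin(3t) + 3c_2e^(-2t)cos(3t)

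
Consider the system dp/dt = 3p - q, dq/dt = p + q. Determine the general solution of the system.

Coefficient matrix A = [[3, -1], [1, 1]].
Characteristic polynomial det(A - λI) = λ^2 - 4λ + 4 = 0.
Single eigenvalue λ = 2 with algebraic multiplicity 2.
Eigenvector v = (-1,-1); generalized eigenvector w with (A-λI)w=v is (0,1).
General solution: e^(2t)[C_1·v + C_2·(t·v + w)].

p(t) = -C_1e^(2t) - C_2te^(2t), q(t) = -C_1e^(2t) - C_2te^(2t) + C_2e^(2t)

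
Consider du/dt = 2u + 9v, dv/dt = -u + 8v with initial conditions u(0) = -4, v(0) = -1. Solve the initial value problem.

u(t) = 3te^(5t) - 4e^(5t), v(t) = te^(5t) - e^(5t)

Coefficient matrix A = [[2, 9], [-1, 8]].
Characteristic polynomial det(A - λI) = λ^2 - 10λ + 25 = 0.
Single eigenvalue λ = 5 with algebraic multiplicity 2.
Eigenvector v = (-3,-1); generalized eigenvector w with (A-λI)w=v is (1,0).
General solution: e^(5t)[C_1·v + C_2·(t·v + w)].
Applying u(0)=-4, v(0)=-1 gives C_1=1, C_2=-1.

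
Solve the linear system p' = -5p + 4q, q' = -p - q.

Coefficient matrix A = [[-5, 4], [-1, -1]].
Characteristic polynomial det(A - λI) = λ^2 + 6λ + 9 = 0.
Single eigenvalue λ = -3 with algebraic multiplicity 2.
Eigenvector v = (-2,-1); generalized eigenvector w with (A-λI)w=v is (3,1).
General solution: e^(-3t)[C_1·v + C_2·(t·v + w)].

p(t) = -2C_1e^(-3t) - 2C_2te^(-3t) + 3C_2e^(-3t), q(t) = -C_1e^(-3t) - C_2te^(-3t) + C_2e^(-3t)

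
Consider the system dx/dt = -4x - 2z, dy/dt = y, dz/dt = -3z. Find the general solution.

x(t) = -2K_1e^(-3t) + K_3e^(-4t), y(t) = K_2e^(t), z(t) = K_1e^(-3t)

Coefficient matrix A = [[-4, 0, -2], [0, 1, 0], [0, 0, -3]].
det(A - λI) = 0 gives eigenvalues λ = -3, 1, -4.
For λ=-3: eigenvector (-2,0,1).
For λ=1: eigenvector (0,1,0).
For λ=-4: eigenvector (1,0,0).
General solution: K_1e^(-3t)(-2,0,1) + K_2e^(t)(0,1,0) + K_3e^(-4t)(1,0,0).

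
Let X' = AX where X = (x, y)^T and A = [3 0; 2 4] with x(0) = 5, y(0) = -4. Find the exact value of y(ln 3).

216

A = [[3,0],[2,4]]; eigenvalues λ = 4, 3.
Eigenvectors: (0,-1) for λ=4, (1,-2) for λ=3.
From the initial condition, c_1 = -6, c_2 = 5.
y(ln 3) = (-6)(3^4)(-1) + (5)(3^3)(-2) = 216.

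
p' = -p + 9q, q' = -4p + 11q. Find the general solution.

p(t) = 3c_1e^(5t) + 3c_2te^(5t) - 2c_2e^(5t), q(t) = 2c_1e^(5t) + 2c_2te^(5t) - c_2e^(5t)

Coefficient matrix A = [[-1, 9], [-4, 11]].
Characteristic polynomial det(A - λI) = λ^2 - 10λ + 25 = 0.
Single eigenvalue λ = 5 with algebraic multiplicity 2.
Eigenvector v = (3,2); generalized eigenvector w with (A-λI)w=v is (-2,-1).
General solution: e^(5t)[c_1·v + c_2·(t·v + w)].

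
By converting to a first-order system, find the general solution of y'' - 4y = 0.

y(t) = c_1e^(-2t) + c_2e^(2t)

Let x_1 = y, x_2 = y'. Then x_1' = x_2 and x_2' = 4x_1.
A = [[0,1],[4,0]]; det(A-λI) = λ^2 - 4.
Eigenvalues λ = -2, 2 with eigenvectors (1,-2), (1,2).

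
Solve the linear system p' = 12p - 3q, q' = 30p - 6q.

Coefficient matrix A = [[12, -3], [30, -6]].
Characteristic polynomial det(A - λI) = λ^2 - 6λ + 18 = 0.
Eigenvalues λ = 3 ± 3i (complex conjugate pair).
For λ=3+3i: an eigenvector is (1,3) - i(0,1) = (1, 3 - i).
A real fundamental pair from Re and Im of e^((3+3i)t)v: X_1 = e^(3t)(cos(3t)·(1,3) + sin(3t)·(0,1)), X_2 = e^(3t)(sin(3t)·(1,3) - cos(3t)·(0,1)).
General solution: K_1X_1 + K_2X_2.

p(t) = K_1e^(3t)cos(3t) + K_2e^(3t)sin(3t), q(t) = K_1e^(3t)sin(3t) + 3K_1e^(3t)cos(3t) + 3K_2e^(3t)sin(3t) - K_2e^(3t)cos(3t)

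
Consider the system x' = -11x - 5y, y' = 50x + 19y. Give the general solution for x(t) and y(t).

Coefficient matrix A = [[-11, -5], [50, 19]].
Characteristic polynomial det(A - λI) = λ^2 - 8λ + 41 = 0.
Eigenvalues λ = 4 ± 5i (complex conjugate pair).
For λ=4+5i: an eigenvector is (-1,3) - i(0,-1) = (-1, 3 + i).
A real fundamental pair from Re and Im of e^((4+5i)t)v: X_1 = e^(4t)(cos(5t)·(-1,3) + sin(5t)·(0,-1)), X_2 = e^(4t)(sin(5t)·(-1,3) - cos(5t)·(0,-1)).
General solution: C_1X_1 + C_2X_2.

x(t) = -C_1e^(4t)cos(5t) - C_2e^(4t)sin(5t), y(t) = -C_1e^(4t)sin(5t) + 3C_1e^(4t)cos(5t) + 3C_2e^(4t)sin(5t) + C_2e^(4t)cos(5t)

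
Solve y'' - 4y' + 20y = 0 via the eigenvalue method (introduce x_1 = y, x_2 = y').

y(t) = K_1e^(2t)cos(4t) + K_2e^(2t)sin(4t)

Let x_1 = y, x_2 = y'. Then x_1' = x_2 and x_2' = -20x_1 + 4x_2.
A = [[0,1],[-20,4]]; det(A-λI) = λ^2 - 4λ + 20.
Eigenvalues λ = 2 ± 4i.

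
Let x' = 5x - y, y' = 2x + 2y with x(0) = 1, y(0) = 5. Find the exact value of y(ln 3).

A = [[5,-1],[2,2]]; eigenvalues λ = 3, 4.
Eigenvectors: (1,2) for λ=3, (-1,-1) for λ=4.
From the initial condition, c_1 = 4, c_2 = 3.
y(ln 3) = (4)(3^3)(2) + (3)(3^4)(-1) = -27.

-27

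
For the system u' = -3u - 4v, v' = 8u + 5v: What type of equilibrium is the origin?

unstable spiral

A = [[-3,-4],[8,5]]; det(A-λI) = λ^2 - 2λ + 17.
λ = 1 ± 4i: positive real part.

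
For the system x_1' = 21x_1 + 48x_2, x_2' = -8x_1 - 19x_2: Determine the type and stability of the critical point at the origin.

saddle

A = [[21,48],[-8,-19]]; det(A-λI) = λ^2 - 2λ - 15.
λ = 5, -3: opposite signs.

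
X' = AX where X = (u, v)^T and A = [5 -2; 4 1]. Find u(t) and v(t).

Coefficient matrix A = [[5, -2], [4, 1]].
Characteristic polynomial det(A - λI) = λ^2 - 6λ + 13 = 0.
Eigenvalues λ = 3 ± 2i (complex conjugate pair).
For λ=3+2i: an eigenvector is (0,-1) - i(1,1) = (0 - i, -1 - i).
A real fundamental pair from Re and Im of e^((3+2i)t)v: X_1 = e^(3t)(cos(2t)·(0,-1) + sin(2t)·(1,1)), X_2 = e^(3t)(sin(2t)·(0,-1) - cos(2t)·(1,1)).
General solution: c_1X_1 + c_2X_2.

u(t) = c_1e^(3t)sin(2t) - c_2e^(3t)cos(2t), v(t) = c_1e^(3t)sin(2t) - c_1e^(3t)cos(2t) - c_2e^(3t)sin(2t) - c_2e^(3t)cos(2t)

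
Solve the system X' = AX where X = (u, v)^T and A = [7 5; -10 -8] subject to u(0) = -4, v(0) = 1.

Coefficient matrix A = [[7, 5], [-10, -8]].
Characteristic polynomial det(A - λI) = λ^2 + λ - 6 = 0.
Eigenvalues λ = 2, -3.
For λ=2: (A-λI) row 1 is [5, 5], so an eigenvector is (-1, 1).
For λ=-3: (A-λI) row 1 is [10, 5], so an eigenvector is (1, -2).
General solution: K_1e^(2t)(-1,1) + K_2e^(-3t)(1,-2).
Applying u(0)=-4, v(0)=1 gives K_1=7, K_2=3.

u(t) = -7e^(2t) + 3e^(-3t), v(t) = 7e^(2t) - 6e^(-3t)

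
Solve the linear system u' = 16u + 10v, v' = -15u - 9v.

Coefficient matrix A = [[16, 10], [-15, -9]].
Characteristic polynomial det(A - λI) = λ^2 - 7λ + 6 = 0.
Eigenvalues λ = 1, 6.
For λ=1: (A-λI) row 1 is [15, 10], so an eigenvector is (2, -3).
For λ=6: (A-λI) row 1 is [10, 10], so an eigenvector is (-1, 1).
General solution: c_1e^(t)(2,-3) + c_2e^(6t)(-1,1).

u(t) = 2c_1e^(t) - c_2e^(6t), v(t) = -3c_1e^(t) + c_2e^(6t)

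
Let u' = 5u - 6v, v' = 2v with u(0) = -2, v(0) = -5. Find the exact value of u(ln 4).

A = [[5,-6],[0,2]]; eigenvalues λ = 2, 5.
Eigenvectors: (-2,-1) for λ=2, (1,0) for λ=5.
From the initial condition, c_1 = 5, c_2 = 8.
u(ln 4) = (5)(4^2)(-2) + (8)(4^5)(1) = 8032.

8032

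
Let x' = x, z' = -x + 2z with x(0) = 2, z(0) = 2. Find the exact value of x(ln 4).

8

A = [[1,0],[-1,2]]; eigenvalues λ = 1, 2.
Eigenvectors: (-1,-1) for λ=1, (0,1) for λ=2.
From the initial condition, c_1 = -2, c_2 = 0.
x(ln 4) = (-2)(4^1)(-1) + (0)(4^2)(0) = 8.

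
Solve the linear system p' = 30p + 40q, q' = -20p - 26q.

Coefficient matrix A = [[30, 40], [-20, -26]].
Characteristic polynomial det(A - λI) = λ^2 - 4λ + 20 = 0.
Eigenvalues λ = 2 ± 4i (complex conjugate pair).
For λ=2+4i: an eigenvector is (-1,1) - i(3,-2) = (-1 - 3i, 1 + 2i).
A real fundamental pair from Re and Im of e^((2+4i)t)v: X_1 = e^(2t)(cos(4t)·(-1,1) + sin(4t)·(3,-2)), X_2 = e^(2t)(sin(4t)·(-1,1) - cos(4t)·(3,-2)).
General solution: c_1X_1 + c_2X_2.

p(t) = 3c_1e^(2t)sin(4t) - c_1e^(2t)cos(4t) - c_2e^(2t)sin(4t) - 3c_2e^(2t)cos(4t), q(t) = -2c_1e^(2t)sin(4t) + c_1e^(2t)cos(4t) + c_2e^(2t)sin(4t) + 2c_2e^(2t)cos(4t)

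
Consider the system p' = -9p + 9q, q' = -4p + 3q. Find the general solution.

p(t) = 3K_1e^(-3t) + 3K_2te^(-3t) + K_2e^(-3t), q(t) = 2K_1e^(-3t) + 2K_2te^(-3t) + K_2e^(-3t)

Coefficient matrix A = [[-9, 9], [-4, 3]].
Characteristic polynomial det(A - λI) = λ^2 + 6λ + 9 = 0.
Single eigenvalue λ = -3 with algebraic multiplicity 2.
Eigenvector v = (3,2); generalized eigenvector w with (A-λI)w=v is (1,1).
General solution: e^(-3t)[K_1·v + K_2·(t·v + w)].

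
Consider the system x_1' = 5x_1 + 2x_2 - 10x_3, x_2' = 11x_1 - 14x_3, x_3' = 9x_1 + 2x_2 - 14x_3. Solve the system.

x_1(t) = C_1e^(-3t) + 2C_2e^(-2t) + 6C_3e^(-4t), x_2(t) = C_1e^(-3t) + 3C_2e^(-2t) + 8C_3e^(-4t), x_3(t) = C_1e^(-3t) + 2C_2e^(-2t) + 7C_3e^(-4t)

Coefficient matrix A = [[5, 2, -10], [11, 0, -14], [9, 2, -14]].
det(A - λI) = 0 gives eigenvalues λ = -3, -2, -4.
For λ=-3: eigenvector (1,1,1).
For λ=-2: eigenvector (2,3,2).
For λ=-4: eigenvector (6,8,7).
General solution: C_1e^(-3t)(1,1,1) + C_2e^(-2t)(2,3,2) + C_3e^(-4t)(6,8,7).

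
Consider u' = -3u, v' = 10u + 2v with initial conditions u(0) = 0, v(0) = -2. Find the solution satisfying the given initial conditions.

u(t) = 0, v(t) = -2e^(2t)

Coefficient matrix A = [[-3, 0], [10, 2]].
Characteristic polynomial det(A - λI) = λ^2 + λ - 6 = 0.
Eigenvalues λ = -3, 2.
For λ=-3: (A-λI) row 2 is [10, 5], so an eigenvector is (1, -2).
For λ=2: (A-λI) row 1 is [-5, 0], so an eigenvector is (0, 1).
General solution: C_1e^(-3t)(1,-2) + C_2e^(2t)(0,1).
Applying u(0)=0, v(0)=-2 gives C_1=0, C_2=-2.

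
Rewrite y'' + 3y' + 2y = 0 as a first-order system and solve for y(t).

Let x_1 = y, x_2 = y'. Then x_1' = x_2 and x_2' = -2x_1 - 3x_2.
A = [[0,1],[-2,-3]]; det(A-λI) = λ^2 + 3λ + 2.
Eigenvalues λ = -2, -1 with eigenvectors (1,-2), (1,-1).

y(t) = C_1e^(-2t) + C_2e^(-t)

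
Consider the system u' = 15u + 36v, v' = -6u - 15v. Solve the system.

Coefficient matrix A = [[15, 36], [-6, -15]].
Characteristic polynomial det(A - λI) = λ^2 - 9 = 0.
Eigenvalues λ = 3, -3.
For λ=3: (A-λI) row 1 is [12, 36], so an eigenvector is (3, -1).
For λ=-3: (A-λI) row 1 is [18, 36], so an eigenvector is (-2, 1).
General solution: K_1e^(3t)(3,-1) + K_2e^(-3t)(-2,1).

u(t) = 3K_1e^(3t) - 2K_2e^(-3t), v(t) = -K_1e^(3t) + K_2e^(-3t)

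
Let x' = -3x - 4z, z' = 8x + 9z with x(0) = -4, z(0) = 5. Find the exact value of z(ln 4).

2060

A = [[-3,-4],[8,9]]; eigenvalues λ = 1, 5.
Eigenvectors: (1,-1) for λ=1, (-1,2) for λ=5.
From the initial condition, c_1 = -3, c_2 = 1.
z(ln 4) = (-3)(4^1)(-1) + (1)(4^5)(2) = 2060.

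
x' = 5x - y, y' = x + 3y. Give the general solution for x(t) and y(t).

Coefficient matrix A = [[5, -1], [1, 3]].
Characteristic polynomial det(A - λI) = λ^2 - 8λ + 16 = 0.
Single eigenvalue λ = 4 with algebraic multiplicity 2.
Eigenvector v = (1,1); generalized eigenvector w with (A-λI)w=v is (-2,-3).
General solution: e^(4t)[C_1·v + C_2·(t·v + w)].

x(t) = C_1e^(4t) + C_2te^(4t) - 2C_2e^(4t), y(t) = C_1e^(4t) + C_2te^(4t) - 3C_2e^(4t)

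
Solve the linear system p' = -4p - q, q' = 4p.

Coefficient matrix A = [[-4, -1], [4, 0]].
Characteristic polynomial det(A - λI) = λ^2 + 4λ + 4 = 0.
Single eigenvalue λ = -2 with algebraic multiplicity 2.
Eigenvector v = (-1,2); generalized eigenvector w with (A-λI)w=v is (-1,3).
General solution: e^(-2t)[c_1·v + c_2·(t·v + w)].

p(t) = -c_1e^(-2t) - c_2te^(-2t) - c_2e^(-2t), q(t) = 2c_1e^(-2t) + 2c_2te^(-2t) + 3c_2e^(-2t)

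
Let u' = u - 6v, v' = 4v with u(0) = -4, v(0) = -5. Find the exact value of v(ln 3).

A = [[1,-6],[0,4]]; eigenvalues λ = 4, 1.
Eigenvectors: (2,-1) for λ=4, (1,0) for λ=1.
From the initial condition, c_1 = 5, c_2 = -14.
v(ln 3) = (5)(3^4)(-1) + (-14)(3^1)(0) = -405.

-405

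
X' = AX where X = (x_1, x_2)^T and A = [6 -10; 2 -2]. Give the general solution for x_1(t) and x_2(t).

x_1(t) = -2C_1e^(2t)sin(2t) - C_1e^(2t)cos(2t) - C_2e^(2t)sin(2t) + 2C_2e^(2t)cos(2t), x_2(t) = -C_1e^(2t)sin(2t) + C_2e^(2t)cos(2t)

Coefficient matrix A = [[6, -10], [2, -2]].
Characteristic polynomial det(A - λI) = λ^2 - 4λ + 8 = 0.
Eigenvalues λ = 2 ± 2i (complex conjugate pair).
For λ=2+2i: an eigenvector is (-1,0) - i(-2,-1) = (-1 + 2i, 0 + i).
A real fundamental pair from Re and Im of e^((2+2i)t)v: X_1 = e^(2t)(cos(2t)·(-1,0) + sin(2t)·(-2,-1)), X_2 = e^(2t)(sin(2t)·(-1,0) - cos(2t)·(-2,-1)).
General solution: C_1X_1 + C_2X_2.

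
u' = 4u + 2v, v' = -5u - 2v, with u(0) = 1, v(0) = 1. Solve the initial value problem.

u(t) = 5e^(t)sin(t) + e^(t)cos(t), v(t) = -8e^(t)sin(t) + e^(t)cos(t)

Coefficient matrix A = [[4, 2], [-5, -2]].
Characteristic polynomial det(A - λI) = λ^2 - 2λ + 2 = 0.
Eigenvalues λ = 1 ± i (complex conjugate pair).
For λ=1+i: an eigenvector is (-1,1) - i(-1,2) = (-1 + i, 1 - 2i).
A real fundamental pair from Re and Im of e^((1+i)t)v: X_1 = e^(t)(cos(t)·(-1,1) + sin(t)·(-1,2)), X_2 = e^(t)(sin(t)·(-1,1) - cos(t)·(-1,2)).
General solution: c_1X_1 + c_2X_2.
Applying u(0)=1, v(0)=1 gives c_1=-3, c_2=-2.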